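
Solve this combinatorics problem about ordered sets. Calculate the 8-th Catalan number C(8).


C(n) = C(2n, n) / (n+1).
C(16, 8) = 12870
C(8) = 12870 / 9 = 1430


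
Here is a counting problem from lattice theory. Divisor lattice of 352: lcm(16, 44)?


Join=lcm.
gcd(16,44)=4
lcm=176


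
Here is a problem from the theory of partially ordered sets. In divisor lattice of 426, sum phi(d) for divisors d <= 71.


Divisors of 426 up to 71: [1, 2, 3, 6, 71]
phi values: [1, 1, 2, 2, 70]
Sum = 76


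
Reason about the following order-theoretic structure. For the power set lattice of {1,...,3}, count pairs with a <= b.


The order relation is {(a,b) : a <= b}, reflexive so it includes (a,a).
Examples: ({},{}), ({},{1,2}), ({},{1,2,3}), ({},{1,3}), ({},{1}), ...
Total ordered pairs: 27


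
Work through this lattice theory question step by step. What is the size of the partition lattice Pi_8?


B(n) = number of set partitions of an n-element set.
B(n) satisfies the recurrence: B(n+1) = sum_k C(n,k)*B(k).
B(8) = 4140


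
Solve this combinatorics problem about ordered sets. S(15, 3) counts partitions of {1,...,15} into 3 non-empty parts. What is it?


S(n,k) = k*S(n-1,k) + S(n-1,k-1).
S(14,3) = 788970, S(14,2) = 8191
S(15,3) = 3*788970 + 8191 = 2366910 + 8191
S(15,3) = 2375101


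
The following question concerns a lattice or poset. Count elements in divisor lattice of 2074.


Divisors of 2074: [1, 2, 17, 34, 61, 122, 1037, 2074]
Count: 8


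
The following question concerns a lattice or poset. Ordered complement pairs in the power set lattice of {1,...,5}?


Complement pair (a,b): a meet b = bottom, a join b = top.
Here: A intersect B = {} and A union B = {1,...,5}.
Pairs found: ({},{1,2,3,4,5}), ({1},{2,3,4,5}), ({2},{1,3,4,5}), ({3},{1,2,4,5}), ... (28 more)
Total ordered pairs: 32


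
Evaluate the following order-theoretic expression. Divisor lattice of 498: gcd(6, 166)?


Meet=gcd.
gcd(6,166)=2


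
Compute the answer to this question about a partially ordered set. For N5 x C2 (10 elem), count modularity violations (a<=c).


Modular law: if a <= c then a v (b ^ c) = (a v b) ^ c.
Check all triples (a,b,c) with a <= c among 10 elements.
  e.g. a=(a,0), b=(c,0), c=(b,0): lhs=(a,0) != rhs=(b,0)
  e.g. a=(a,0), b=(c,1), c=(b,0): lhs=(a,0) != rhs=(b,0)
Total violating triples: 6


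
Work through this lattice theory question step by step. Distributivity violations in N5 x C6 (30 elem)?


Distributive law: a ^ (b v c) = (a ^ b) v (a ^ c).
Check all 30^3 = 27000 ordered triples (a,b,c).
  e.g. a=(b,0), b=(a,0), c=(c,0): lhs=(b,0) != rhs=(a,0)
  e.g. a=(b,0), b=(a,0), c=(c,1): lhs=(b,0) != rhs=(a,0)
Total violating triples: 432


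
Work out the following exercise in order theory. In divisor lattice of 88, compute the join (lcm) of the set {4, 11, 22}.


In a divisor lattice, join = lcm (least common multiple).
Compute lcm iteratively: start with first element, then lcm(current, next).
Elements: [4, 11, 22]
lcm(4,11) = 44
lcm(44,22) = 44
Final lcm = 44


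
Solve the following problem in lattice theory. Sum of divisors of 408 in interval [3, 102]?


Interval [3,102] in divisors of 408: [3, 6, 51, 102]
Sum = 162


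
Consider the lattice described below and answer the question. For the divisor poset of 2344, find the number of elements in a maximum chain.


A chain is a totally ordered subset; we count the number of elements in a maximum chain.
Compute, for each element x, the size of the longest chain ending at x:
  1: 1
  2: 2
  293: 2
  4: 3
  8: 4
  586: 3
  ...
A maximum chain: 1 < 2 < 4 < 8 < 2344
Number of elements in the longest chain: 5


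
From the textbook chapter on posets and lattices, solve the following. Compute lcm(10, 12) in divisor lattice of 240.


In a divisor lattice, join = lcm (least common multiple).
gcd(10,12) = 2
lcm(10,12) = 10*12/gcd = 120/2 = 60


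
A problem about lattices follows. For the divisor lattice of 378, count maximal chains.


A maximal chain goes from the minimum element to a maximal element via cover relations.
Counting all min-to-max paths in the cover graph.
Total maximal chains: 20


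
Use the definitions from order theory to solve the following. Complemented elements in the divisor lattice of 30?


An element a is complemented if some b has a meet b = bottom, a join b = top.
a is complemented iff gcd(a, n/a)=1, i.e. a is a unitary divisor of 30.
Complemented elements: 1, 2, 3, 5, 6, 10, ... (2 more)
Count: 8


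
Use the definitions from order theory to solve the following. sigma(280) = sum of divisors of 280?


sigma(n) = sum of divisors.
Divisors of 280: [1, 2, 4, 5, 7, 8, 10, 14, 20, 28, 35, 40, 56, 70, 140, 280]
Sum = 720


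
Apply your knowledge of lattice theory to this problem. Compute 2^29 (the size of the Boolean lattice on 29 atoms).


Power set = 2^n.
2^29 = 536870912


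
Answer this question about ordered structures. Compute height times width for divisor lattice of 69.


Height = length of longest chain minus 1; width = size of largest antichain.
A maximum chain: 1 | 23 | 69  (height 2).
A maximum antichain: {3, 23}  (width 2).
Product = 2 * 2 = 4


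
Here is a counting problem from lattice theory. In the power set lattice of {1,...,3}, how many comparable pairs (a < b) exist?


A comparable pair {a,b} has a < b or b < a in the order.
Count unordered pairs where one element is strictly below the other.
Examples: {{},{1}}, {{},{2}}, {{},{3}}, {{},{1,2}}, ...
Total comparable pairs: 19


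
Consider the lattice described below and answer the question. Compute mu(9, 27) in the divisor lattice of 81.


In a divisor lattice, mu(a,b) = mu(b/a) where mu is the classical Mobius function.
b/a = 27/9 = 3
Prime factorization of 3: primes [3]
3 is squarefree with 1 prime factor(s), so mu(3) = (-1)^1 = -1


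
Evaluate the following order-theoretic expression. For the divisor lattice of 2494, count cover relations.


A cover relation a -< b holds when a < b with no c strictly between.
Cover relations:
  1 -< 2
  1 -< 29
  1 -< 43
  2 -< 58
  2 -< 86
  29 -< 58
  29 -< 1247
  43 -< 86
  ...4 more
Total: 12


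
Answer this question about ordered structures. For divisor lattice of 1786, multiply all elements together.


Divisors of 1786: [1, 2, 19, 38, 47, 94, 893, 1786]
Product = n^(d(n)/2) = 1786^(8/2)
Product = 10174798521616


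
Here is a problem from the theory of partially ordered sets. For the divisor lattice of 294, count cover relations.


A cover relation a -< b holds when a < b with no c strictly between.
Cover relations:
  1 -< 2
  1 -< 3
  1 -< 7
  2 -< 6
  2 -< 14
  3 -< 6
  3 -< 21
  6 -< 42
  ...12 more
Total: 20


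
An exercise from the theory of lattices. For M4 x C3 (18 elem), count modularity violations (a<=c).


Modular law: if a <= c then a v (b ^ c) = (a v b) ^ c.
Check all triples (a,b,c) with a <= c among 18 elements.
This lattice is modular (diamonds M_m and their chain-products are modular).
Total violating triples: 0


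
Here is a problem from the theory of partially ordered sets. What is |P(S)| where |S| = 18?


Power set = 2^n.
2^18 = 262144


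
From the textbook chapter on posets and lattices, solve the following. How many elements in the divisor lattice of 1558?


Divisors of 1558: [1, 2, 19, 38, 41, 82, 779, 1558]
Count: 8


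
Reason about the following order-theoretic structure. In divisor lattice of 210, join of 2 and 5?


In a divisor lattice, join = lcm (least common multiple).
gcd(2,5) = 1
lcm(2,5) = 2*5/gcd = 10/1 = 10


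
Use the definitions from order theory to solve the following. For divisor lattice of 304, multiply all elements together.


Divisors of 304: [1, 2, 4, 8, 16, 19, 38, 76, 152, 304]
Product = n^(d(n)/2) = 304^(10/2)
Product = 2596377985024


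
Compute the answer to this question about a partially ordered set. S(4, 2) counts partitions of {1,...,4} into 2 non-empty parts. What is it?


S(n,k) = k*S(n-1,k) + S(n-1,k-1).
S(3,2) = 3, S(3,1) = 1
S(4,2) = 2*3 + 1 = 6 + 1
S(4,2) = 7


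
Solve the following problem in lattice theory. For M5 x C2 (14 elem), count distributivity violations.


Distributive law: a ^ (b v c) = (a ^ b) v (a ^ c).
Check all 14^3 = 2744 ordered triples (a,b,c).
  e.g. a=(a1,0), b=(a2,0), c=(a3,0): lhs=(a1,0) != rhs=(0,0)
  e.g. a=(a1,0), b=(a2,0), c=(a3,1): lhs=(a1,0) != rhs=(0,0)
Total violating triples: 480


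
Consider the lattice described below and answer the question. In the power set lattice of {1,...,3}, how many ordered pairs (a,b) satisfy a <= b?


The order relation is {(a,b) : a <= b}, reflexive so it includes (a,a).
Examples: ({},{}), ({},{1,2}), ({},{1,2,3}), ({},{1,3}), ({},{1}), ...
Total ordered pairs: 27


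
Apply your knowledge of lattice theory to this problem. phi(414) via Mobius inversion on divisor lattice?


phi(n) = n * prod_{p|n} (1 - 1/p).
Prime divisors of 414: [2, 3, 23]
phi(414) = 414 * (1 - 1/2) * (1 - 1/3) * (1 - 1/23)
phi(414) = 132


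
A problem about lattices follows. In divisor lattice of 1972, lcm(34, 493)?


Join=lcm.
gcd(34,493)=17
lcm=986


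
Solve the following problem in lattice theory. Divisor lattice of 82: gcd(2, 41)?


Meet=gcd.
gcd(2,41)=1


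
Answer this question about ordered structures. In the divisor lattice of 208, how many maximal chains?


A maximal chain goes from the minimum element to a maximal element via cover relations.
Counting all min-to-max paths in the cover graph.
Total maximal chains: 5


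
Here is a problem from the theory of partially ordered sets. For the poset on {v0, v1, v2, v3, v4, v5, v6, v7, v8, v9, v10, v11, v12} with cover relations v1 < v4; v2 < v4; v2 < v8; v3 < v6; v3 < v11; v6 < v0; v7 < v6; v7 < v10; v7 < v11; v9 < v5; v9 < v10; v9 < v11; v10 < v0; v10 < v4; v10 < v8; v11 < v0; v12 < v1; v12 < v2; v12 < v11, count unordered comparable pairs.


A comparable pair {a,b} has a < b or b < a in the order.
Count unordered pairs where one element is strictly below the other.
Examples: {v0,v3}, {v0,v6}, {v0,v7}, {v0,v9}, ...
Total comparable pairs: 29


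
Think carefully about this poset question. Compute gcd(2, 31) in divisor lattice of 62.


In a divisor lattice, meet = gcd (greatest common divisor).
By Euclidean algorithm or factoring: gcd(2,31) = 1


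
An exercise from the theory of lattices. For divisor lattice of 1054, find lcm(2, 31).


In a divisor lattice, join = lcm (least common multiple).
Compute lcm iteratively: start with first element, then lcm(current, next).
Elements: [2, 31]
lcm(2,31) = 62
Final lcm = 62


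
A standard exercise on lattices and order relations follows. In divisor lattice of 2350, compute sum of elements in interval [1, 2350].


Interval [1,2350] in divisors of 2350: [1, 2, 5, 10, 25, 47, 50, 94, 235, 470, 1175, 2350]
Sum = 4464


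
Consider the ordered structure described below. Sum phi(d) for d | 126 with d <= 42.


Divisors of 126 up to 42: [1, 2, 3, 6, 7, 9, 14, 18, 21, 42]
phi values: [1, 1, 2, 2, 6, 6, 6, 6, 12, 12]
Sum = 54


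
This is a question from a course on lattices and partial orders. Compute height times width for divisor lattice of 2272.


Height = length of longest chain minus 1; width = size of largest antichain.
A maximum chain: 1 | 71 | 142 | 284 | 568 | 1136 | 2272  (height 6).
A maximum antichain: {2, 71}  (width 2).
Product = 6 * 2 = 12


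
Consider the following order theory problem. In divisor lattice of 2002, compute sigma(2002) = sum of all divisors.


sigma(n) = sum of divisors.
Divisors of 2002: [1, 2, 7, 11, 13, 14, 22, 26, 77, 91, 143, 154, 182, 286, 1001, 2002]
Sum = 4032


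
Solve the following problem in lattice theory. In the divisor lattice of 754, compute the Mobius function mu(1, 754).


In a divisor lattice, mu(a,b) = mu(b/a) where mu is the classical Mobius function.
b/a = 754/1 = 754
Prime factorization of 754: primes [2, 13, 29]
754 is squarefree with 3 prime factor(s), so mu(754) = (-1)^3 = -1


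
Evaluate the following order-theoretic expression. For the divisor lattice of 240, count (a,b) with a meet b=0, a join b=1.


Complement pair (a,b): a meet b = bottom, a join b = top.
Here: gcd(a,b)=1 and lcm(a,b)=240, i.e. a*b=240 with a,b coprime.
Pairs found: (1,240), (3,80), (5,48), (15,16), ... (4 more)
Total ordered pairs: 8


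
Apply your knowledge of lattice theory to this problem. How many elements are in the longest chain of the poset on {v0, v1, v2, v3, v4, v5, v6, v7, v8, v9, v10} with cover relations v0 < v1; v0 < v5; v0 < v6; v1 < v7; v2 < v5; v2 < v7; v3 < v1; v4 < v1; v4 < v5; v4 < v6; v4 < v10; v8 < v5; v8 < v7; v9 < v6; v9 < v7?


A chain is a totally ordered subset; we count the number of elements in a maximum chain.
Compute, for each element x, the size of the longest chain ending at x:
  v0: 1
  v2: 1
  v3: 1
  v4: 1
  v8: 1
  v9: 1
  ...
A maximum chain: v0 < v1 < v7
Number of elements in the longest chain: 3


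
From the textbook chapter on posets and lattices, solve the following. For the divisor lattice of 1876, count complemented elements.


An element a is complemented if some b has a meet b = bottom, a join b = top.
a is complemented iff gcd(a, n/a)=1, i.e. a is a unitary divisor of 1876.
Complemented elements: 1, 4, 7, 28, 67, 268, ... (2 more)
Count: 8


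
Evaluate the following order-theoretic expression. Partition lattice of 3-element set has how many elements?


B(n) = number of set partitions of an n-element set.
B(n) satisfies the recurrence: B(n+1) = sum_k C(n,k)*B(k).
B(3) = 5


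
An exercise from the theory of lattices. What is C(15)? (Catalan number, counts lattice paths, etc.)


C(n) = C(2n, n) / (n+1).
C(30, 15) = 155117520
C(15) = 155117520 / 16 = 9694845


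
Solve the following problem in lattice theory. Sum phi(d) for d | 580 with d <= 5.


Divisors of 580 up to 5: [1, 2, 4, 5]
phi values: [1, 1, 2, 4]
Sum = 8


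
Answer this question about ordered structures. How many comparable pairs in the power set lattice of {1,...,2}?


A comparable pair {a,b} has a < b or b < a in the order.
Count unordered pairs where one element is strictly below the other.
Examples: {{},{1}}, {{},{2}}, {{},{1,2}}, {{1},{1,2}}, ...
Total comparable pairs: 5


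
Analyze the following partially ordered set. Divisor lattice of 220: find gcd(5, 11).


In a divisor lattice, meet = gcd (greatest common divisor).
By Euclidean algorithm or factoring: gcd(5,11) = 1


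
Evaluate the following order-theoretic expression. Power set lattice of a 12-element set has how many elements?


Power set = 2^n.
2^12 = 4096


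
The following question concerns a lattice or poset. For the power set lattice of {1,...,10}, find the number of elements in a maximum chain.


A chain is a totally ordered subset; we count the number of elements in a maximum chain.
Compute, for each element x, the size of the longest chain ending at x:
  {}: 1
  {1}: 2
  {2}: 2
  {3}: 2
  {4}: 2
  {5}: 2
  ...
A maximum chain: {} < {1} < {1,2} < {1,2,3} < {1,2,3,4} < {1,2,3,4,5} < {1,2,3,4,5,6} < {1,2,3,4,5,6,7} < {1,2,3,4,5,6,7,8} < {1,2,3,4,5,6,7,8,9} < {1,2,3,4,5,6,7,8,9,10}
Number of elements in the longest chain: 11


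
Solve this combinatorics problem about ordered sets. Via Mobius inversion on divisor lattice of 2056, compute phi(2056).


phi(n) = n * prod_{p|n} (1 - 1/p).
Prime divisors of 2056: [2, 257]
phi(2056) = 2056 * (1 - 1/2) * (1 - 1/257)
phi(2056) = 1024


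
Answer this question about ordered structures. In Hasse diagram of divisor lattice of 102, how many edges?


A cover relation a -< b holds when a < b with no c strictly between.
Cover relations:
  1 -< 2
  1 -< 3
  1 -< 17
  2 -< 6
  2 -< 34
  3 -< 6
  3 -< 51
  6 -< 102
  ...4 more
Total: 12


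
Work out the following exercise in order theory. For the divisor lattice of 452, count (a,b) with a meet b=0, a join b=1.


Complement pair (a,b): a meet b = bottom, a join b = top.
Here: gcd(a,b)=1 and lcm(a,b)=452, i.e. a*b=452 with a,b coprime.
Pairs found: (1,452), (4,113), (113,4), (452,1)
Total ordered pairs: 4


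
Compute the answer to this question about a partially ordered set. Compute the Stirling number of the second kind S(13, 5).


S(n,k) = k*S(n-1,k) + S(n-1,k-1).
S(12,5) = 1379400, S(12,4) = 611501
S(13,5) = 5*1379400 + 611501 = 6897000 + 611501
S(13,5) = 7508501


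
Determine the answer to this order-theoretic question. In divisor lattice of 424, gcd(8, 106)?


Meet=gcd.
gcd(8,106)=2


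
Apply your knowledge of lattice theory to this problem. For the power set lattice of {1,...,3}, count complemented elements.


An element a is complemented if some b has a meet b = bottom, a join b = top.
every subset A has complement S\A, so all elements are complemented.
Complemented elements: {}, {1}, {2}, {3}, {1,2}, {1,3}, ... (2 more)
Count: 8


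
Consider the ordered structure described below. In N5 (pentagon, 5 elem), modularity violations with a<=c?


Modular law: if a <= c then a v (b ^ c) = (a v b) ^ c.
Check all triples (a,b,c) with a <= c among 5 elements.
  e.g. a=a, b=c, c=b: lhs=a != rhs=b
Total violating triples: 1


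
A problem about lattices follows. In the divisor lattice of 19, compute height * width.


Height = length of longest chain minus 1; width = size of largest antichain.
A maximum chain: 1 | 19  (height 1).
A maximum antichain: {1}  (width 1).
Product = 1 * 1 = 1


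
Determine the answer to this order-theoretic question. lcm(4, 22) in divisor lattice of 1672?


Join=lcm.
gcd(4,22)=2
lcm=44


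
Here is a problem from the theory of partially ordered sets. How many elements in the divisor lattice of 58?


Divisors of 58: [1, 2, 29, 58]
Count: 4


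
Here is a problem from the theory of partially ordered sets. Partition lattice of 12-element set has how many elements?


B(n) = number of set partitions of an n-element set.
B(n) satisfies the recurrence: B(n+1) = sum_k C(n,k)*B(k).
B(12) = 4213597


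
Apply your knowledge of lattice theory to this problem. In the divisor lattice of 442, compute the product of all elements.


Divisors of 442: [1, 2, 13, 17, 26, 34, 221, 442]
Product = n^(d(n)/2) = 442^(8/2)
Product = 38167092496


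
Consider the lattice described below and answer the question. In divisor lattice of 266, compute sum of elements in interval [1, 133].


Interval [1,133] in divisors of 266: [1, 7, 19, 133]
Sum = 160


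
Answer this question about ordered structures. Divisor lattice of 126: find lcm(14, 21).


In a divisor lattice, join = lcm (least common multiple).
gcd(14,21) = 7
lcm(14,21) = 14*21/gcd = 294/7 = 42


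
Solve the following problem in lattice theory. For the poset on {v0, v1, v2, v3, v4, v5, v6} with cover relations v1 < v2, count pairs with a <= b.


The order relation is {(a,b) : a <= b}, reflexive so it includes (a,a).
Examples: (v0,v0), (v1,v1), (v1,v2), (v2,v2), (v3,v3), ...
Total ordered pairs: 8


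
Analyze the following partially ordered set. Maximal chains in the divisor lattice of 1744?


A maximal chain goes from the minimum element to a maximal element via cover relations.
Counting all min-to-max paths in the cover graph.
Total maximal chains: 5


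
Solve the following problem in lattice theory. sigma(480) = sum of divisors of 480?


sigma(n) = sum of divisors.
Divisors of 480: [1, 2, 3, 4, 5, 6, 8, 10, 12, 15, 16, 20, 24, 30, 32, 40, 48, 60, 80, 96, 120, 160, 240, 480]
Sum = 1512


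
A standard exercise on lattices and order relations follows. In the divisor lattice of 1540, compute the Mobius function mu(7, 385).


In a divisor lattice, mu(a,b) = mu(b/a) where mu is the classical Mobius function.
b/a = 385/7 = 55
Prime factorization of 55: primes [5, 11]
55 is squarefree with 2 prime factor(s), so mu(55) = (-1)^2 = 1


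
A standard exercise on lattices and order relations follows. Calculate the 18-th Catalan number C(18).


C(n) = C(2n, n) / (n+1).
C(36, 18) = 9075135300
C(18) = 9075135300 / 19 = 477638700


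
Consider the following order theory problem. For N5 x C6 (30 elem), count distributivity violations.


Distributive law: a ^ (b v c) = (a ^ b) v (a ^ c).
Check all 30^3 = 27000 ordered triples (a,b,c).
  e.g. a=(b,0), b=(a,0), c=(c,0): lhs=(b,0) != rhs=(a,0)
  e.g. a=(b,0), b=(a,0), c=(c,1): lhs=(b,0) != rhs=(a,0)
Total violating triples: 432


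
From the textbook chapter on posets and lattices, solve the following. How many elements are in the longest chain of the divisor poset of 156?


A chain is a totally ordered subset; we count the number of elements in a maximum chain.
Compute, for each element x, the size of the longest chain ending at x:
  1: 1
  2: 2
  3: 2
  13: 2
  4: 3
  6: 3
  ...
A maximum chain: 1 < 2 < 4 < 12 < 156
Number of elements in the longest chain: 5


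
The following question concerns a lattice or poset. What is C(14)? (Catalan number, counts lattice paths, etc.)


C(n) = C(2n, n) / (n+1).
C(28, 14) = 40116600
C(14) = 40116600 / 15 = 2674440


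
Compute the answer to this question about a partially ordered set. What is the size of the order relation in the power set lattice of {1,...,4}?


The order relation is {(a,b) : a <= b}, reflexive so it includes (a,a).
Examples: ({},{}), ({},{1,2}), ({},{1,2,3}), ({},{1,2,3,4}), ({},{1,2,4}), ...
Total ordered pairs: 81


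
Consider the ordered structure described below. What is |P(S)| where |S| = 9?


Power set = 2^n.
2^9 = 512


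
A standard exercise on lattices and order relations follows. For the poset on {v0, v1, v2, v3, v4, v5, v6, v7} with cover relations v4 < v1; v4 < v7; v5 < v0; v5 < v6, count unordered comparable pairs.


A comparable pair {a,b} has a < b or b < a in the order.
Count unordered pairs where one element is strictly below the other.
Examples: {v0,v5}, {v1,v4}, {v4,v7}, {v5,v6}
Total comparable pairs: 4


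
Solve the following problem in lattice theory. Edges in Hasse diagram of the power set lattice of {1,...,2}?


A cover relation a -< b holds when a < b with no c strictly between.
Cover relations:
  {} -< {1}
  {} -< {2}
  {1} -< {1,2}
  {2} -< {1,2}
Total: 4


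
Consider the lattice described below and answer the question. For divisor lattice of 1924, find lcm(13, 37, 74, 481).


In a divisor lattice, join = lcm (least common multiple).
Compute lcm iteratively: start with first element, then lcm(current, next).
Elements: [13, 37, 74, 481]
lcm(13,37) = 481
lcm(481,74) = 962
lcm(962,481) = 962
Final lcm = 962


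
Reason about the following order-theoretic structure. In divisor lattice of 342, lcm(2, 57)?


Join=lcm.
gcd(2,57)=1
lcm=114


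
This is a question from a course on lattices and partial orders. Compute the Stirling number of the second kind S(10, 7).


S(n,k) = k*S(n-1,k) + S(n-1,k-1).
S(9,7) = 462, S(9,6) = 2646
S(10,7) = 7*462 + 2646 = 3234 + 2646
S(10,7) = 5880


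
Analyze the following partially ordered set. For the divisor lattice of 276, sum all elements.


sigma(n) = sum of divisors.
Divisors of 276: [1, 2, 3, 4, 6, 12, 23, 46, 69, 92, 138, 276]
Sum = 672


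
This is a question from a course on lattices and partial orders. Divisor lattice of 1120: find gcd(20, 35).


In a divisor lattice, meet = gcd (greatest common divisor).
By Euclidean algorithm or factoring: gcd(20,35) = 5


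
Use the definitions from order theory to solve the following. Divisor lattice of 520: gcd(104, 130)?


Meet=gcd.
gcd(104,130)=26


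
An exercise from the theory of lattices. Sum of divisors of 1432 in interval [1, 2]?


Interval [1,2] in divisors of 1432: [1, 2]
Sum = 3


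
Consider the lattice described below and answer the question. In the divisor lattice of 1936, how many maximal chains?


A maximal chain goes from the minimum element to a maximal element via cover relations.
Counting all min-to-max paths in the cover graph.
Total maximal chains: 15


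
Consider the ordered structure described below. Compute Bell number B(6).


B(n) = number of set partitions of an n-element set.
B(n) satisfies the recurrence: B(n+1) = sum_k C(n,k)*B(k).
B(6) = 203


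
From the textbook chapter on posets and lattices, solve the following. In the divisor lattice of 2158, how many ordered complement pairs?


Complement pair (a,b): a meet b = bottom, a join b = top.
Here: gcd(a,b)=1 and lcm(a,b)=2158, i.e. a*b=2158 with a,b coprime.
Pairs found: (1,2158), (2,1079), (13,166), (26,83), ... (4 more)
Total ordered pairs: 8


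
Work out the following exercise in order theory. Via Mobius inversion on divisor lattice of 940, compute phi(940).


phi(n) = n * prod_{p|n} (1 - 1/p).
Prime divisors of 940: [2, 5, 47]
phi(940) = 940 * (1 - 1/2) * (1 - 1/5) * (1 - 1/47)
phi(940) = 368


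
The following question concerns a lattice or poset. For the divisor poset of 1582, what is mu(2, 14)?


In a divisor lattice, mu(a,b) = mu(b/a) where mu is the classical Mobius function.
b/a = 14/2 = 7
Prime factorization of 7: primes [7]
7 is squarefree with 1 prime factor(s), so mu(7) = (-1)^1 = -1


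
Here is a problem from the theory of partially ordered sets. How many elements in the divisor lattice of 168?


Divisors of 168: [1, 2, 3, 4, 6, 7, 8, 12, 14, 21, 24, 28, 42, 56, 84, 168]
Count: 16


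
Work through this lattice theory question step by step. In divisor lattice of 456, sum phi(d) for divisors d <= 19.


Divisors of 456 up to 19: [1, 2, 3, 4, 6, 8, 12, 19]
phi values: [1, 1, 2, 2, 2, 4, 4, 18]
Sum = 34


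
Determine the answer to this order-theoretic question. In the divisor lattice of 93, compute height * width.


Height = length of longest chain minus 1; width = size of largest antichain.
A maximum chain: 1 | 31 | 93  (height 2).
A maximum antichain: {3, 31}  (width 2).
Product = 2 * 2 = 4


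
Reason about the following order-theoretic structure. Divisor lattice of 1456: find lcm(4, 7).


In a divisor lattice, join = lcm (least common multiple).
gcd(4,7) = 1
lcm(4,7) = 4*7/gcd = 28/1 = 28


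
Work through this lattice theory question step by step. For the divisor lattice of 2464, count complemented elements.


An element a is complemented if some b has a meet b = bottom, a join b = top.
a is complemented iff gcd(a, n/a)=1, i.e. a is a unitary divisor of 2464.
Complemented elements: 1, 7, 11, 32, 77, 224, ... (2 more)
Count: 8


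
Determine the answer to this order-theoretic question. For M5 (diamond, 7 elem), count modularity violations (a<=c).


Modular law: if a <= c then a v (b ^ c) = (a v b) ^ c.
Check all triples (a,b,c) with a <= c among 7 elements.
This lattice is modular (diamonds M_m and their chain-products are modular).
Total violating triples: 0


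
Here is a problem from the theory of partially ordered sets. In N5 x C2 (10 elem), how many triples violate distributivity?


Distributive law: a ^ (b v c) = (a ^ b) v (a ^ c).
Check all 10^3 = 1000 ordered triples (a,b,c).
  e.g. a=(b,0), b=(a,0), c=(c,0): lhs=(b,0) != rhs=(a,0)
  e.g. a=(b,0), b=(a,0), c=(c,1): lhs=(b,0) != rhs=(a,0)
Total violating triples: 16


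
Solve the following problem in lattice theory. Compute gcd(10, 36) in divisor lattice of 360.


In a divisor lattice, meet = gcd (greatest common divisor).
By Euclidean algorithm or factoring: gcd(10,36) = 2


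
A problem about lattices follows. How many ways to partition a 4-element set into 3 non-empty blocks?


S(n,k) = k*S(n-1,k) + S(n-1,k-1).
S(3,3) = 1, S(3,2) = 3
S(4,3) = 3*1 + 3 = 3 + 3
S(4,3) = 6


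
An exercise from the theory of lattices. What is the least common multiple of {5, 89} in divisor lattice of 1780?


In a divisor lattice, join = lcm (least common multiple).
Compute lcm iteratively: start with first element, then lcm(current, next).
Elements: [5, 89]
lcm(5,89) = 445
Final lcm = 445


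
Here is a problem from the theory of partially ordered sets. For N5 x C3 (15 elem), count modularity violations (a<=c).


Modular law: if a <= c then a v (b ^ c) = (a v b) ^ c.
Check all triples (a,b,c) with a <= c among 15 elements.
  e.g. a=(a,0), b=(c,0), c=(b,0): lhs=(a,0) != rhs=(b,0)
  e.g. a=(a,0), b=(c,1), c=(b,0): lhs=(a,0) != rhs=(b,0)
Total violating triples: 18


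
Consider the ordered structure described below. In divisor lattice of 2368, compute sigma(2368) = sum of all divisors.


sigma(n) = sum of divisors.
Divisors of 2368: [1, 2, 4, 8, 16, 32, 37, 64, 74, 148, 296, 592, 1184, 2368]
Sum = 4826


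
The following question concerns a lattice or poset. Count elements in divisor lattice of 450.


Divisors of 450: [1, 2, 3, 5, 6, 9, 10, 15, 18, 25, 30, 45, 50, 75, 90, 150, 225, 450]
Count: 18


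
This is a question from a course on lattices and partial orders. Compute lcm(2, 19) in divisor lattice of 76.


In a divisor lattice, join = lcm (least common multiple).
gcd(2,19) = 1
lcm(2,19) = 2*19/gcd = 38/1 = 38


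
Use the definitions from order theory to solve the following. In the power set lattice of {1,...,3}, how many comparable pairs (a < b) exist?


A comparable pair {a,b} has a < b or b < a in the order.
Count unordered pairs where one element is strictly below the other.
Examples: {{},{1}}, {{},{2}}, {{},{3}}, {{},{1,2}}, ...
Total comparable pairs: 19


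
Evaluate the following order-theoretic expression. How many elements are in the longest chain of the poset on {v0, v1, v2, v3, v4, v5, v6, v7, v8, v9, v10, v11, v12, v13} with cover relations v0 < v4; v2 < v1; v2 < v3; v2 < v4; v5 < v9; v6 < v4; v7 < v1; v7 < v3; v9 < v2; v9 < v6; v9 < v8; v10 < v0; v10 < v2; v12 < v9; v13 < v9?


A chain is a totally ordered subset; we count the number of elements in a maximum chain.
Compute, for each element x, the size of the longest chain ending at x:
  v5: 1
  v7: 1
  v10: 1
  v11: 1
  v12: 1
  v13: 1
  ...
A maximum chain: v5 < v9 < v2 < v1
Number of elements in the longest chain: 4


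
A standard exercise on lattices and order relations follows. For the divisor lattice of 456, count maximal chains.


A maximal chain goes from the minimum element to a maximal element via cover relations.
Counting all min-to-max paths in the cover graph.
Total maximal chains: 20


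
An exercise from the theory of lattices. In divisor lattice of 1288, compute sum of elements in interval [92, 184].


Interval [92,184] in divisors of 1288: [92, 184]
Sum = 276


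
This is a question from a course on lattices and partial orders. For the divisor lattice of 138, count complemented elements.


An element a is complemented if some b has a meet b = bottom, a join b = top.
a is complemented iff gcd(a, n/a)=1, i.e. a is a unitary divisor of 138.
Complemented elements: 1, 2, 3, 6, 23, 46, ... (2 more)
Count: 8


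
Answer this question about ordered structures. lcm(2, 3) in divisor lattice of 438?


Join=lcm.
gcd(2,3)=1
lcm=6


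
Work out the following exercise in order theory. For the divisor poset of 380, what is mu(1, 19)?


In a divisor lattice, mu(a,b) = mu(b/a) where mu is the classical Mobius function.
b/a = 19/1 = 19
Prime factorization of 19: primes [19]
19 is squarefree with 1 prime factor(s), so mu(19) = (-1)^1 = -1


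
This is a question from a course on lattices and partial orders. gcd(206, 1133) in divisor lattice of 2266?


Meet=gcd.
gcd(206,1133)=103


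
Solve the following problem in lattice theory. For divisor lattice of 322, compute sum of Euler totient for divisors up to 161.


Divisors of 322 up to 161: [1, 2, 7, 14, 23, 46, 161]
phi values: [1, 1, 6, 6, 22, 22, 132]
Sum = 190


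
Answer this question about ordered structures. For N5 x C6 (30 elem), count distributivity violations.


Distributive law: a ^ (b v c) = (a ^ b) v (a ^ c).
Check all 30^3 = 27000 ordered triples (a,b,c).
  e.g. a=(b,0), b=(a,0), c=(c,0): lhs=(b,0) != rhs=(a,0)
  e.g. a=(b,0), b=(a,0), c=(c,1): lhs=(b,0) != rhs=(a,0)
Total violating triples: 432


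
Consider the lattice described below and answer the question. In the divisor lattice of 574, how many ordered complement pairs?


Complement pair (a,b): a meet b = bottom, a join b = top.
Here: gcd(a,b)=1 and lcm(a,b)=574, i.e. a*b=574 with a,b coprime.
Pairs found: (1,574), (2,287), (7,82), (14,41), ... (4 more)
Total ordered pairs: 8


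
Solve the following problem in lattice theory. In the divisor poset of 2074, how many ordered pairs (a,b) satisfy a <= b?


The order relation is {(a,b) : a <= b}, reflexive so it includes (a,a).
Examples: (1,1), (1,1037), (1,122), (1,17), (1,2), ...
Total ordered pairs: 27


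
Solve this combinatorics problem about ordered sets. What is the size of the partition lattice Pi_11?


B(n) = number of set partitions of an n-element set.
B(n) satisfies the recurrence: B(n+1) = sum_k C(n,k)*B(k).
B(11) = 678570


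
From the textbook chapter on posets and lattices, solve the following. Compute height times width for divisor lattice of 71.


Height = length of longest chain minus 1; width = size of largest antichain.
A maximum chain: 1 | 71  (height 1).
A maximum antichain: {1}  (width 1).
Product = 1 * 1 = 1


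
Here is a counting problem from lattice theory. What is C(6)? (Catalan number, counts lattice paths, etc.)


C(n) = C(2n, n) / (n+1).
C(12, 6) = 924
C(6) = 924 / 7 = 132


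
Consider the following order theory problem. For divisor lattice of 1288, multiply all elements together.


Divisors of 1288: [1, 2, 4, 7, 8, 14, 23, 28, 46, 56, 92, 161, 184, 322, 644, 1288]
Product = n^(d(n)/2) = 1288^(16/2)
Product = 7574027963090657918058496


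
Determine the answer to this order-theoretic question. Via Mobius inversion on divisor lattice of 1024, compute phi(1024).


phi(n) = n * prod_{p|n} (1 - 1/p).
Prime divisors of 1024: [2]
phi(1024) = 1024 * (1 - 1/2)
phi(1024) = 512


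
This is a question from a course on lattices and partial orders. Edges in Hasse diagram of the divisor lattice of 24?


A cover relation a -< b holds when a < b with no c strictly between.
Cover relations:
  1 -< 2
  1 -< 3
  2 -< 4
  2 -< 6
  3 -< 6
  4 -< 8
  4 -< 12
  6 -< 12
  ...2 more
Total: 10


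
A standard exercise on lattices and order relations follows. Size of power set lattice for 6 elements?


Power set = 2^n.
2^6 = 64


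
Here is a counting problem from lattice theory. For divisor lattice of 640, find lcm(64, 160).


In a divisor lattice, join = lcm (least common multiple).
Compute lcm iteratively: start with first element, then lcm(current, next).
Elements: [64, 160]
lcm(64,160) = 320
Final lcm = 320


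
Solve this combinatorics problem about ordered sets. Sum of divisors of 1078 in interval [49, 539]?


Interval [49,539] in divisors of 1078: [49, 539]
Sum = 588


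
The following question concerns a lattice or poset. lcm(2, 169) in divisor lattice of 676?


Join=lcm.
gcd(2,169)=1
lcm=338


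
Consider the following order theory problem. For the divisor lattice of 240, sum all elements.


sigma(n) = sum of divisors.
Divisors of 240: [1, 2, 3, 4, 5, 6, 8, 10, 12, 15, 16, 20, 24, 30, 40, 48, 60, 80, 120, 240]
Sum = 744


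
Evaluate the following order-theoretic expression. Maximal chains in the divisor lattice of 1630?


A maximal chain goes from the minimum element to a maximal element via cover relations.
Counting all min-to-max paths in the cover graph.
Total maximal chains: 6


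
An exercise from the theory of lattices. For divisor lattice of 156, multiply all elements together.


Divisors of 156: [1, 2, 3, 4, 6, 12, 13, 26, 39, 52, 78, 156]
Product = n^(d(n)/2) = 156^(12/2)
Product = 14412774445056


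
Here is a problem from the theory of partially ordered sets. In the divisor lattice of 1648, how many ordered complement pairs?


Complement pair (a,b): a meet b = bottom, a join b = top.
Here: gcd(a,b)=1 and lcm(a,b)=1648, i.e. a*b=1648 with a,b coprime.
Pairs found: (1,1648), (16,103), (103,16), (1648,1)
Total ordered pairs: 4


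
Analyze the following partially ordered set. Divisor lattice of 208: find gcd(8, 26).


In a divisor lattice, meet = gcd (greatest common divisor).
By Euclidean algorithm or factoring: gcd(8,26) = 2


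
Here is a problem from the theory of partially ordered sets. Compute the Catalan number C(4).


C(n) = C(2n, n) / (n+1).
C(8, 4) = 70
C(4) = 70 / 5 = 14


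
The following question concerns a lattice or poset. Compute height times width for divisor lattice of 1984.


Height = length of longest chain minus 1; width = size of largest antichain.
A maximum chain: 1 | 31 | 62 | 124 | 248 | 496 | 992 | 1984  (height 7).
A maximum antichain: {2, 31}  (width 2).
Product = 7 * 2 = 14


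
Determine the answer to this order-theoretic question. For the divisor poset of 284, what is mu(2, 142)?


In a divisor lattice, mu(a,b) = mu(b/a) where mu is the classical Mobius function.
b/a = 142/2 = 71
Prime factorization of 71: primes [71]
71 is squarefree with 1 prime factor(s), so mu(71) = (-1)^1 = -1


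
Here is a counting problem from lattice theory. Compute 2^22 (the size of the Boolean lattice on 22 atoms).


Power set = 2^n.
2^22 = 4194304


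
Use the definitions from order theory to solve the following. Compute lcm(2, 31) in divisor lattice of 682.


In a divisor lattice, join = lcm (least common multiple).
gcd(2,31) = 1
lcm(2,31) = 2*31/gcd = 62/1 = 62


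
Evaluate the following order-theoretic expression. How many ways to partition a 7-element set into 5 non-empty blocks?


S(n,k) = k*S(n-1,k) + S(n-1,k-1).
S(6,5) = 15, S(6,4) = 65
S(7,5) = 5*15 + 65 = 75 + 65
S(7,5) = 140


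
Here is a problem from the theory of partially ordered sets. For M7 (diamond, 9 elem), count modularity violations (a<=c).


Modular law: if a <= c then a v (b ^ c) = (a v b) ^ c.
Check all triples (a,b,c) with a <= c among 9 elements.
This lattice is modular (diamonds M_m and their chain-products are modular).
Total violating triples: 0


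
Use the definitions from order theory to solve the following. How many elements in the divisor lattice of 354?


Divisors of 354: [1, 2, 3, 6, 59, 118, 177, 354]
Count: 8


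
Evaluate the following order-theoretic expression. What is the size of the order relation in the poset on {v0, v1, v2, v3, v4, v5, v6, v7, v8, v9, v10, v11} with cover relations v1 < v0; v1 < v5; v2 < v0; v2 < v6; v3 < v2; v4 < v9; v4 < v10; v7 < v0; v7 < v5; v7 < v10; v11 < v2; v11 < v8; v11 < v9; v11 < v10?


The order relation is {(a,b) : a <= b}, reflexive so it includes (a,a).
Examples: (v0,v0), (v1,v0), (v1,v1), (v1,v5), (v10,v10), ...
Total ordered pairs: 30


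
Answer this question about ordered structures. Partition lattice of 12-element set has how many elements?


B(n) = number of set partitions of an n-element set.
B(n) satisfies the recurrence: B(n+1) = sum_k C(n,k)*B(k).
B(12) = 4213597


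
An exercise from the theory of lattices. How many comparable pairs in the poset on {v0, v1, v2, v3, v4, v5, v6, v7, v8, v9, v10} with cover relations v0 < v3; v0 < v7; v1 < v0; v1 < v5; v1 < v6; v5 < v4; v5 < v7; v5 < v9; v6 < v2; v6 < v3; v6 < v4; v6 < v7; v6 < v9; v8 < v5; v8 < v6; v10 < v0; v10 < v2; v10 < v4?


A comparable pair {a,b} has a < b or b < a in the order.
Count unordered pairs where one element is strictly below the other.
Examples: {v0,v1}, {v0,v3}, {v0,v7}, {v0,v10}, ...
Total comparable pairs: 30


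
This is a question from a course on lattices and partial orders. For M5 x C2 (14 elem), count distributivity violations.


Distributive law: a ^ (b v c) = (a ^ b) v (a ^ c).
Check all 14^3 = 2744 ordered triples (a,b,c).
  e.g. a=(a1,0), b=(a2,0), c=(a3,0): lhs=(a1,0) != rhs=(0,0)
  e.g. a=(a1,0), b=(a2,0), c=(a3,1): lhs=(a1,0) != rhs=(0,0)
Total violating triples: 480


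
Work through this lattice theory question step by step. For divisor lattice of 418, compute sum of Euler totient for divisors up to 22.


Divisors of 418 up to 22: [1, 2, 11, 19, 22]
phi values: [1, 1, 10, 18, 10]
Sum = 40
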